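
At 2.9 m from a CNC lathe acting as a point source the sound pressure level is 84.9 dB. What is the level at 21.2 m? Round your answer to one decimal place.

67.6 dB

Point-source attenuation: ΔL = 20·log₁₀(r₂/r₁) = 20·log₁₀(21.2/2.9) = 17.279 dB.
L₂ = 84.9 − 20·log₁₀(21.2/2.9) = 84.9 − 17.279 = 67.62 dB.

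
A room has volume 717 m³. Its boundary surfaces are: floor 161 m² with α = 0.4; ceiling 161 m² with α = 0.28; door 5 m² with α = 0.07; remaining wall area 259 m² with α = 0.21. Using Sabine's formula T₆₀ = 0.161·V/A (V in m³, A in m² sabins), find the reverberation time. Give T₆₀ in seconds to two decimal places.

0.70 s

Total absorption A = 161·0.4 + 161·0.28 + 5·0.07 + 259·0.21 = 164.22 m² sabins.
T₆₀ = 0.161·V/A = 0.161·717/164.22 = 0.703 s.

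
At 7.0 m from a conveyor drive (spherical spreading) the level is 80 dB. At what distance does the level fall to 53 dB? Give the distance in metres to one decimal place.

The 27.0 dB drop corresponds to a distance ratio of 10^(27.0/20) for a point source.
r₂ = 7.0·10^((80−53)/20) = 7.0·10^(27.0/20) = 156.71 m.

156.7 m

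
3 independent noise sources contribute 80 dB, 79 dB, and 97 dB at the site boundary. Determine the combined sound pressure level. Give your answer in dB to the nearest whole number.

For uncorrelated sources the intensities add, so convert each level to linear form, sum, and take 10·log₁₀ of the total.
Σ 10^(L/10) = 10^(80/10) + 10^(79/10) + 10^(97/10) = 5.191e+09.
L_total = 10·log₁₀(5.191e+09) = 97.15 dB.

97 dB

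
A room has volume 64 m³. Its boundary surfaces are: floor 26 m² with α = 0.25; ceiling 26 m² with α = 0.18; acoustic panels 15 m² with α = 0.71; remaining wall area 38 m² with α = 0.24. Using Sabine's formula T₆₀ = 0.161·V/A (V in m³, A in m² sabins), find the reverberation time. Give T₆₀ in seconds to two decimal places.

A = Σ Sᵢαᵢ = 26·0.25 + 26·0.18 + 15·0.71 + 38·0.24 = 30.95 m².
T₆₀ = 0.161 × 64 / 30.95 = 0.333 s.

0.33 s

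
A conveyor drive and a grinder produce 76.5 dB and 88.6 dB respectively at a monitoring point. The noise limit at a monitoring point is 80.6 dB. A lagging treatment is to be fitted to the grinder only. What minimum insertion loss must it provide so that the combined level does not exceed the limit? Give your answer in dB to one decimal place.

10.1 dB

The untreated sources together contribute 10^(76.5/10) = 4.467e+07, i.e. 76.50 dB.
The limit corresponds to 10^(80.6/10) = 1.148e+08; subtracting the fixed part leaves 7.015e+07 for the grinder, i.e. 78.46 dB.
Required insertion loss = 88.6 − 78.46 = 10.14 dB.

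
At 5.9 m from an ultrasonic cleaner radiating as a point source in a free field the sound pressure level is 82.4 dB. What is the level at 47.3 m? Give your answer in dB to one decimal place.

Point-source attenuation: ΔL = 20·log₁₀(r₂/r₁) = 20·log₁₀(47.3/5.9) = 18.080 dB.
L₂ = 82.4 − 20·log₁₀(47.3/5.9) = 82.4 − 18.080 = 64.32 dB.

64.3 dB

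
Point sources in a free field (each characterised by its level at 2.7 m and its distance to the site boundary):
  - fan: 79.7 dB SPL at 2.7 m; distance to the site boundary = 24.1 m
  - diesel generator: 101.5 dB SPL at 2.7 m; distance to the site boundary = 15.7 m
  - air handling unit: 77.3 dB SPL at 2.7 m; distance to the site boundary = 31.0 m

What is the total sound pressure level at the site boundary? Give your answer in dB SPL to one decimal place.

First find each source's level at the receiver (point-source: −20·log₁₀(r/r_ref)), then combine on an intensity basis.
fan: 79.7 − 20·log₁₀(24.1/2.7) = 79.7 − 19.01 = 60.69 dB SPL.
diesel generator: 101.5 − 20·log₁₀(15.7/2.7) = 101.5 − 15.29 = 86.21 dB SPL.
air handling unit: 77.3 − 20·log₁₀(31.0/2.7) = 77.3 − 21.20 = 56.10 dB SPL.
Σ 10^(L/10) = 4.193e+08 → L_total = 10·log₁₀(4.193e+08) = 86.23 dB SPL.

86.2 dB SPL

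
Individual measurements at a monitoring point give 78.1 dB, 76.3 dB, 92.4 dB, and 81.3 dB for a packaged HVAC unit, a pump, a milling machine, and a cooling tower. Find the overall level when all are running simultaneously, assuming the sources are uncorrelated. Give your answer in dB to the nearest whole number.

93 dB

Incoherent sources combine by intensity addition: L_total = 10·log₁₀(Σ 10^(L_i/10)).
Σ 10^(L/10) = 10^(78.1/10) + 10^(76.3/10) + 10^(92.4/10) + 10^(81.3/10) = 1.980e+09.
L_total = 10·log₁₀(1.980e+09) = 92.97 dB.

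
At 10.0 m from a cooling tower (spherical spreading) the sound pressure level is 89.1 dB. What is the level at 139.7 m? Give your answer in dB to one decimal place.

Point-source attenuation: ΔL = 20·log₁₀(r₂/r₁) = 20·log₁₀(139.7/10.0) = 22.904 dB.
L₂ = 89.1 − 20·log₁₀(139.7/10.0) = 89.1 − 22.904 = 66.20 dB.

66.2 dB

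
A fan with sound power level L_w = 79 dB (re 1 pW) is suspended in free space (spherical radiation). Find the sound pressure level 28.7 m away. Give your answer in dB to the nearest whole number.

Free-field spherical radiation: L_p = L_w − 10·log₁₀(4π·r²), r = 28.7 m.
4π·r² = 1.035e+04 m², 10·log₁₀ of that is 40.150 dB.
L_p = 79 − 40.150 = 38.85 dB.

39 dB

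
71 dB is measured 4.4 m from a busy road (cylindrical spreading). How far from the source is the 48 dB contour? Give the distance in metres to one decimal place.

877.9 m

The 23.0 dB drop corresponds to a distance ratio of 10^(23.0/10) for a line source.
r₂ = 4.4·10^((71−48)/10) = 4.4·10^(23.0/10) = 877.92 m.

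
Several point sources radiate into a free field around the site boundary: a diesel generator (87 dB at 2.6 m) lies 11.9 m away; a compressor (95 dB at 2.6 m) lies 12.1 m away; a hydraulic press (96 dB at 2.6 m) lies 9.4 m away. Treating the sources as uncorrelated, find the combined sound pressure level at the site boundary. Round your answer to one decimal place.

86.8 dB

Apply inverse-square spreading to bring every level to the receiver, then sum 10^(L/10).
diesel generator: 87 − 20·log₁₀(11.9/2.6) = 87 − 13.21 = 73.79 dB.
compressor: 95 − 20·log₁₀(12.1/2.6) = 95 − 13.36 = 81.64 dB.
hydraulic press: 96 − 20·log₁₀(9.4/2.6) = 96 − 11.16 = 84.84 dB.
Σ 10^(L/10) = 4.745e+08 → L_total = 10·log₁₀(4.745e+08) = 86.76 dB.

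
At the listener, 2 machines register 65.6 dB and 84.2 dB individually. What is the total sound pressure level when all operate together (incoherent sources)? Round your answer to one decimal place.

84.3 dB

For uncorrelated sources the intensities add, so convert each level to linear form, sum, and take 10·log₁₀ of the total.
Σ 10^(L/10) = 10^(65.6/10) + 10^(84.2/10) = 2.667e+08.
L_total = 10·log₁₀(2.667e+08) = 84.26 dB.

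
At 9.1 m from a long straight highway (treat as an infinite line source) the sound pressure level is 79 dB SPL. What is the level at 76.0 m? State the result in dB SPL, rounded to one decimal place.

For a line source, L₂ = L₁ − 10·log₁₀(r₂/r₁).
L₂ = 79 − 10·log₁₀(76.0/9.1) = 79 − 9.218 = 69.78 dB SPL.

69.8 dB SPL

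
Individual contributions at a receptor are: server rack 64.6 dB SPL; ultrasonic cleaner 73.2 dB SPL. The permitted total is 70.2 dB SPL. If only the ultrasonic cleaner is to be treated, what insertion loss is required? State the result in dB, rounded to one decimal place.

Everything except the ultrasonic cleaner sums to 10^(64.6/10) = 2.884e+06 in linear terms, 64.60 dB SPL.
To meet 70.2 dB SPL overall, the treated ultrasonic cleaner may contribute at most 10^(70.2/10) − 2.884e+06 = 7.587e+06, i.e. 68.80 dB SPL.
So the ultrasonic cleaner must be reduced from 73.2 to 68.80 dB SPL: IL = 4.40 dB.

4.4 dB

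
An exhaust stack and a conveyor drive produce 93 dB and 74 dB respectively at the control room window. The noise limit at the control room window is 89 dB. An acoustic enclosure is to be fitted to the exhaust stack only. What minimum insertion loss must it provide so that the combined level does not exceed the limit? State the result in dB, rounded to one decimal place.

Everything except the exhaust stack sums to 10^(74/10) = 2.512e+07 in linear terms, 74.00 dB.
The limit corresponds to 10^(89/10) = 7.943e+08; subtracting the fixed part leaves 7.692e+08 for the exhaust stack, i.e. 88.86 dB.
So the exhaust stack must be reduced from 93 to 88.86 dB: IL = 4.14 dB.

4.1 dB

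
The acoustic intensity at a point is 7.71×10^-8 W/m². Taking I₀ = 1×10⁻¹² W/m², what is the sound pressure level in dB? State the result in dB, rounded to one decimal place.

I/I₀ = 7.71×10^-8/10⁻¹² = 7.71×10^4, and L = 10·log₁₀(I/I₀).
L = 10·(0.8871 + 4) = 48.87 dB.

48.9 dB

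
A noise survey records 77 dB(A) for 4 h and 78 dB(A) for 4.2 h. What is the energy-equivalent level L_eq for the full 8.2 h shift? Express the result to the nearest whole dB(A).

Weight each interval's intensity by its duration and average over T = 8.2 h:
Σ tᵢ·10^(Lᵢ/10) = 4·10^(77/10) + 4.2·10^(78/10) = 4.655e+08.
L_eq = 10·log₁₀(4.655e+08/8.2) = 77.54 dB(A).

78 dB(A)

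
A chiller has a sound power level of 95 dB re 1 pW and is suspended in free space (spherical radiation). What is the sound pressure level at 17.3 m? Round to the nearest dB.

59 dB

L_p = L_w − 10·log₁₀(4π·r²) with r = 17.3 m.
4π·r² = 3761 m², 10·log₁₀ of that is 35.753 dB.
L_p = 95 − 35.753 = 59.25 dB.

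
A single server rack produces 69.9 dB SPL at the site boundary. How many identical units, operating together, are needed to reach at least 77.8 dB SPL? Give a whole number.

7

N identical sources give L₁ + 10·log₁₀ N, so require 10·log₁₀ N ≥ 77.8 − 69.9 = 7.9 dB.
N ≥ 10^(7.9/10) = 6.166, so N = 7.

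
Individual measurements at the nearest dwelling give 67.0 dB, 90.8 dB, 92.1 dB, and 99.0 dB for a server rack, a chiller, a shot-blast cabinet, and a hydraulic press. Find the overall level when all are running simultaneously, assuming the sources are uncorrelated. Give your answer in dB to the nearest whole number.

100 dB

For uncorrelated sources the intensities add, so convert each level to linear form, sum, and take 10·log₁₀ of the total.
Σ 10^(L/10) = 10^(67.0/10) + 10^(90.8/10) + 10^(92.1/10) + 10^(99.0/10) = 1.077e+10.
L_total = 10·log₁₀(1.077e+10) = 100.32 dB.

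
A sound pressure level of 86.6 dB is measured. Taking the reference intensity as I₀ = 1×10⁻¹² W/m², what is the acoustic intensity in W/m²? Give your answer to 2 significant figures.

0.00046 W/m²

L = 10·log₁₀(I/I₀) ⇒ I = I₀·10^(L/10) = 10⁻¹² × 10^8.66.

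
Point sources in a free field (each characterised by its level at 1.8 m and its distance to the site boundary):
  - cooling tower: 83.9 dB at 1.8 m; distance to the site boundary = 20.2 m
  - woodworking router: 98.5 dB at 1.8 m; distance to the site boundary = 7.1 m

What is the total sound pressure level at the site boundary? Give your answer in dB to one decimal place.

Propagate each source to the receiver with L = L_ref − 20·log₁₀(r/r_ref), then add intensities.
cooling tower: 83.9 − 20·log₁₀(20.2/1.8) = 83.9 − 21.00 = 62.90 dB.
woodworking router: 98.5 − 20·log₁₀(7.1/1.8) = 98.5 − 11.92 = 86.58 dB.
Σ 10^(L/10) = 4.570e+08 → L_total = 10·log₁₀(4.570e+08) = 86.60 dB.

86.6 dB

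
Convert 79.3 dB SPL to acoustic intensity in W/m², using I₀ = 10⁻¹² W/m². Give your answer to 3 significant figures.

L = 10·log₁₀(I/I₀) ⇒ I = I₀·10^(L/10) = 10⁻¹² × 10^7.93.

8.51e-05 W/m²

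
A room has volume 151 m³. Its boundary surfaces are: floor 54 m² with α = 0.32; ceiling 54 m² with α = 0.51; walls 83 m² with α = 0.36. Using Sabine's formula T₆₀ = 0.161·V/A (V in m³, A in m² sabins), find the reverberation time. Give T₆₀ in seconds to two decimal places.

0.33 s

Total absorption A = 54·0.32 + 54·0.51 + 83·0.36 = 74.70 m² sabins.
T₆₀ = 0.161 × 151 / 74.70 = 0.325 s.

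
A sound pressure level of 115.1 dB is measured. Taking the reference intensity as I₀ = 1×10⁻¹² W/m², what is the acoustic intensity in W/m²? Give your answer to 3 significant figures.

I = I₀·10^(L/10) = 10⁻¹² × 10^(115.1/10) = 10^(-0.490).

0.324 W/m²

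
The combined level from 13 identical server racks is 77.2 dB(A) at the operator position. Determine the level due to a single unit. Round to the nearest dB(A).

Dividing the total intensity by 13 lowers the level by 10·log₁₀ 13 = 11.139 dB: L₁ = 77.2 − 11.139.

66 dB(A)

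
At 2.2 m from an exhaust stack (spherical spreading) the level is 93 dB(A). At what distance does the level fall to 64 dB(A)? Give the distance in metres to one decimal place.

62.0 m

Point-source spreading drops the level by 20·log₁₀(r₂/r₁); inverting, r₂/r₁ = 10^(ΔL/20).
r₂ = 2.2·10^((93−64)/20) = 2.2·10^(29.0/20) = 62.00 m.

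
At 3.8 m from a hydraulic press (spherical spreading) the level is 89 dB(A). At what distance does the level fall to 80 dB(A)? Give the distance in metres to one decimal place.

The 9.0 dB drop corresponds to a distance ratio of 10^(9.0/20) for a point source.
r₂ = 3.8·10^((89−80)/20) = 3.8·10^(9.0/20) = 10.71 m.

10.7 m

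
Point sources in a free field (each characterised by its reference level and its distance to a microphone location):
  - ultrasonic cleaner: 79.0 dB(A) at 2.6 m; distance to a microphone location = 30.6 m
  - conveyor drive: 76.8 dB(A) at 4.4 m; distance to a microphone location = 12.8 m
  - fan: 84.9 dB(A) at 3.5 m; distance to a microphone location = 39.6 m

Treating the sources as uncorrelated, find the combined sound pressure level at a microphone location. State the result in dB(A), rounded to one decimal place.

69.4 dB(A)

Apply inverse-square spreading to bring every level to the receiver, then sum 10^(L/10).
ultrasonic cleaner: 79.0 − 20·log₁₀(30.6/2.6) = 79.0 − 21.41 = 57.59 dB(A).
conveyor drive: 76.8 − 20·log₁₀(12.8/4.4) = 76.8 − 9.28 = 67.52 dB(A).
fan: 84.9 − 20·log₁₀(39.6/3.5) = 84.9 − 21.07 = 63.83 dB(A).
Σ 10^(L/10) = 8.643e+06 → L_total = 10·log₁₀(8.643e+06) = 69.37 dB(A).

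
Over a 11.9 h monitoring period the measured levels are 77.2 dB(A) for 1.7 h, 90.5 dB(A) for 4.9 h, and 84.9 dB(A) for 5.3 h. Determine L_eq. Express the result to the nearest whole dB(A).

Weight each interval's intensity by its duration and average over T = 11.9 h:
Σ tᵢ·10^(Lᵢ/10) = 1.7·10^(77.2/10) + 4.9·10^(90.5/10) + 5.3·10^(84.9/10) = 7.225e+09.
L_eq = 10·log₁₀(7.225e+09/11.9) = 87.83 dB(A).

88 dB(A)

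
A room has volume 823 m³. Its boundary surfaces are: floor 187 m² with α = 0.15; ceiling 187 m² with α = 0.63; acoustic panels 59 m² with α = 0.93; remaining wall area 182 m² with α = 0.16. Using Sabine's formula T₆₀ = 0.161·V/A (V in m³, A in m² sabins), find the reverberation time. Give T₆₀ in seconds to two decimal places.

0.58 s

Summing Sᵢαᵢ: 187·0.15 + 187·0.63 + 59·0.93 + 182·0.16 = 229.85 m².
T₆₀ = 0.161 × 823 / 229.85 = 0.576 s.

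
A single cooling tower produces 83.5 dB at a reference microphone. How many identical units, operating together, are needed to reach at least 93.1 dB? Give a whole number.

10

Need L₁ + 10·log₁₀ N ≥ 93.1, i.e. log₁₀ N ≥ 0.96.
N ≥ 10^(9.6/10) = 9.120, so N = 10.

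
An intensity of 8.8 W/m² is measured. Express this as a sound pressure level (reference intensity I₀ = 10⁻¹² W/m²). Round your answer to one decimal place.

129.4 dB

L = 10·log₁₀(I/I₀) = 10·log₁₀(8.8/10⁻¹²) = 10·log₁₀(8.8×10^12).
L = 10·(0.9445 + 12) = 129.44 dB.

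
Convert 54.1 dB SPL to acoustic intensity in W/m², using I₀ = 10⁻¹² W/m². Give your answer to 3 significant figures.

2.57e-07 W/m²

I/I₀ = 10^(54.1/10) = 2.57e+05, so I = 2.57e+05 × 10⁻¹² W/m².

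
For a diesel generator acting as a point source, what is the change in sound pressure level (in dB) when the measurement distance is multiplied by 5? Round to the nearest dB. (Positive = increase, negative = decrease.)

With spherical spreading the level changes by −20·log₁₀(r₂/r₁).
ΔL = −20·log₁₀(5) = -13.98 dB.

-14 dB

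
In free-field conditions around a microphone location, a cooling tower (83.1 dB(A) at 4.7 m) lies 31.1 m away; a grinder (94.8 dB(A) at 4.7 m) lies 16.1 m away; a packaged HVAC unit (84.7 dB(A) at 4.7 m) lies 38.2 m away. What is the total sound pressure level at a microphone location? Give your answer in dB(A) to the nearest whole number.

84 dB(A)

Apply inverse-square spreading to bring every level to the receiver, then sum 10^(L/10).
cooling tower: 83.1 − 20·log₁₀(31.1/4.7) = 83.1 − 16.41 = 66.69 dB(A).
grinder: 94.8 − 20·log₁₀(16.1/4.7) = 94.8 − 10.69 = 84.11 dB(A).
packaged HVAC unit: 84.7 − 20·log₁₀(38.2/4.7) = 84.7 − 18.20 = 66.50 dB(A).
Σ 10^(L/10) = 2.665e+08 → L_total = 10·log₁₀(2.665e+08) = 84.26 dB(A).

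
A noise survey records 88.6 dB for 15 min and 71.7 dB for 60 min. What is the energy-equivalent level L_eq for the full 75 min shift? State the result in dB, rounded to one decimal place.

The energy average is taken in the linear domain: L_eq = 10·log₁₀[(Σ tᵢ·10^(Lᵢ/10))/T], T = 75 min.
Σ tᵢ·10^(Lᵢ/10) = 15·10^(88.6/10) + 60·10^(71.7/10) = 1.175e+10.
L_eq = 10·log₁₀(1.175e+10/75) = 81.95 dB.

82.0 dB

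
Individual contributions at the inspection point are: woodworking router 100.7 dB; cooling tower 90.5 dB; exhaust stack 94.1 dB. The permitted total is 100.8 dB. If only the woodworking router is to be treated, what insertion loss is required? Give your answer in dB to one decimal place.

Everything except the woodworking router sums to 10^(90.5/10) + 10^(94.1/10) = 3.692e+09 in linear terms, 95.67 dB.
The limit corresponds to 10^(100.8/10) = 1.202e+10; subtracting the fixed part leaves 8.330e+09 for the woodworking router, i.e. 99.21 dB.
Required insertion loss = 100.7 − 99.21 = 1.49 dB.

1.5 dB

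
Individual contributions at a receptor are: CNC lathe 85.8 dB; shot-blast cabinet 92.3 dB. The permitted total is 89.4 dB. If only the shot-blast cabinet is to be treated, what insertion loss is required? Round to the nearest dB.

5 dB

Fixed contribution from the other source: Σ 10^(L/10) = 10^(85.8/10) = 3.802e+08 (85.80 dB).
To meet 89.4 dB overall, the treated shot-blast cabinet may contribute at most 10^(89.4/10) − 3.802e+08 = 4.908e+08, i.e. 86.91 dB.
So the shot-blast cabinet must be reduced from 92.3 to 86.91 dB: IL = 5.39 dB.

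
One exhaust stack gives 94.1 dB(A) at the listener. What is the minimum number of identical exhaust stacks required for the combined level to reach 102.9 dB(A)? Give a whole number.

The shortfall is 102.9 − 94.1 = 8.8 dB, and N units add 10·log₁₀ N, so need 10·log₁₀ N ≥ 8.8.
N ≥ 10^(8.8/10) = 7.586, so N = 8.

8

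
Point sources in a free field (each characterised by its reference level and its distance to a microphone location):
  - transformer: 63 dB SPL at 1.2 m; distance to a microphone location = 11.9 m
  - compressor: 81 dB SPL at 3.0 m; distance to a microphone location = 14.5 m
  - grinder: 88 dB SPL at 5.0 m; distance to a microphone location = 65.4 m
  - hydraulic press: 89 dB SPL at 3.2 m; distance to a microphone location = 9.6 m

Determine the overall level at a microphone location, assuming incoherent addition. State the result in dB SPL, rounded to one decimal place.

First find each source's level at the receiver (point-source: −20·log₁₀(r/r_ref)), then combine on an intensity basis.
transformer: 63 − 20·log₁₀(11.9/1.2) = 63 − 19.93 = 43.07 dB SPL.
compressor: 81 − 20·log₁₀(14.5/3.0) = 81 − 13.68 = 67.32 dB SPL.
grinder: 88 − 20·log₁₀(65.4/5.0) = 88 − 22.33 = 65.67 dB SPL.
hydraulic press: 89 − 20·log₁₀(9.6/3.2) = 89 − 9.54 = 79.46 dB SPL.
Σ 10^(L/10) = 9.736e+07 → L_total = 10·log₁₀(9.736e+07) = 79.88 dB SPL.

79.9 dB SPL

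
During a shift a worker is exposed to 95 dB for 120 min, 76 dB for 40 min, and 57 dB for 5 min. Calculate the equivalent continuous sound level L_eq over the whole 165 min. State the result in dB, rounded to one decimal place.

L_eq = 10·log₁₀[(1/T)·Σ tᵢ·10^(Lᵢ/10)] with T = 165 min.
Σ tᵢ·10^(Lᵢ/10) = 120·10^(95/10) + 40·10^(76/10) + 5·10^(57/10) = 3.811e+11.
L_eq = 10·log₁₀(3.811e+11/165) = 93.64 dB.

93.6 dB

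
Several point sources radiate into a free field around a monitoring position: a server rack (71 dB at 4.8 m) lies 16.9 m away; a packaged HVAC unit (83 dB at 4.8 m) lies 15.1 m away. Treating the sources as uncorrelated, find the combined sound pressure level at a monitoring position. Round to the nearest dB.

Propagate each source to the receiver with L = L_ref − 20·log₁₀(r/r_ref), then add intensities.
server rack: 71 − 20·log₁₀(16.9/4.8) = 71 − 10.93 = 60.07 dB.
packaged HVAC unit: 83 − 20·log₁₀(15.1/4.8) = 83 − 9.95 = 73.05 dB.
Σ 10^(L/10) = 2.118e+07 → L_total = 10·log₁₀(2.118e+07) = 73.26 dB.

73 dB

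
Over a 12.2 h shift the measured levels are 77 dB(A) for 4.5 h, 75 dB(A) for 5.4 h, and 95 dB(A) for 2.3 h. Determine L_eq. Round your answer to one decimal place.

88.0 dB(A)

L_eq = 10·log₁₀[(1/T)·Σ tᵢ·10^(Lᵢ/10)] with T = 12.2 h.
Σ tᵢ·10^(Lᵢ/10) = 4.5·10^(77/10) + 5.4·10^(75/10) + 2.3·10^(95/10) = 7.670e+09.
L_eq = 10·log₁₀(7.670e+09/12.2) = 87.98 dB(A).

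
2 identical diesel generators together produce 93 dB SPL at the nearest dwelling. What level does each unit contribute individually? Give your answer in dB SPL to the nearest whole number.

90 dB SPL

Dividing the total intensity by 2 lowers the level by 10·log₁₀ 2 = 3.010 dB: L₁ = 93 − 3.010.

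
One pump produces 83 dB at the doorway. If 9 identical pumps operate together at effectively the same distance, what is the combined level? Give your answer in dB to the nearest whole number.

93 dB

L_total = L₁ + 10·log₁₀ N for N identical incoherent sources.
L_total = 83 + 10·log₁₀(9) = 83 + 9.542 = 92.54 dB.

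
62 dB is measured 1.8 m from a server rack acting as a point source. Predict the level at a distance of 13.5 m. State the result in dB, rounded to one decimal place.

For a point source, L₂ = L₁ − 20·log₁₀(r₂/r₁).
L₂ = 62 − 20·log₁₀(13.5/1.8) = 62 − 17.501 = 44.50 dB.

44.5 dB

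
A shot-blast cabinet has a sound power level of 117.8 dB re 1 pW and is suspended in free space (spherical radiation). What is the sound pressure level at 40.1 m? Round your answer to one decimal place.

74.7 dB

The power spreads over a sphere of area 4π·r², so L_p = L_w − 10·log₁₀(4π·r²).
4π·r² = 2.021e+04 m², 10·log₁₀ of that is 43.055 dB.
L_p = 117.8 − 43.055 = 74.75 dB.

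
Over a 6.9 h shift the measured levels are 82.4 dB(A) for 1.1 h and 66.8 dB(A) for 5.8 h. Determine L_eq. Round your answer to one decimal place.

The energy average is taken in the linear domain: L_eq = 10·log₁₀[(Σ tᵢ·10^(Lᵢ/10))/T], T = 6.9 h.
Σ tᵢ·10^(Lᵢ/10) = 1.1·10^(82.4/10) + 5.8·10^(66.8/10) = 2.189e+08.
L_eq = 10·log₁₀(2.189e+08/6.9) = 75.01 dB(A).

75.0 dB(A)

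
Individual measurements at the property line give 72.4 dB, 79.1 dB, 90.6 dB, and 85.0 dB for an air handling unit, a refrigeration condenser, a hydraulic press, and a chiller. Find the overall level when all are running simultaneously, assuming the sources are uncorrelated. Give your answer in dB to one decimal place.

91.9 dB

Incoherent sources combine by intensity addition: L_total = 10·log₁₀(Σ 10^(L_i/10)).
Σ 10^(L/10) = 10^(72.4/10) + 10^(79.1/10) + 10^(90.6/10) + 10^(85.0/10) = 1.563e+09.
L_total = 10·log₁₀(1.563e+09) = 91.94 dB.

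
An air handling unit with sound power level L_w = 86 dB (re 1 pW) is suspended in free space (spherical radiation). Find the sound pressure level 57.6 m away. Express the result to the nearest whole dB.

40 dB

Free-field spherical radiation: L_p = L_w − 10·log₁₀(4π·r²), r = 57.6 m.
4π·r² = 4.169e+04 m², 10·log₁₀ of that is 46.201 dB.
L_p = 86 − 46.201 = 39.80 dB.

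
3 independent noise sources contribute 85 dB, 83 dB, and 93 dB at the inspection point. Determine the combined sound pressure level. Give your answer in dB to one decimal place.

For uncorrelated sources the intensities add, so convert each level to linear form, sum, and take 10·log₁₀ of the total.
Σ 10^(L/10) = 10^(85/10) + 10^(83/10) + 10^(93/10) = 2.511e+09.
L_total = 10·log₁₀(2.511e+09) = 94.00 dB.

94.0 dB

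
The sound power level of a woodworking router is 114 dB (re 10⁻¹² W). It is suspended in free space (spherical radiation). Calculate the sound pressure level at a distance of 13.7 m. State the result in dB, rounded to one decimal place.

The power spreads over a sphere of area 4π·r², so L_p = L_w − 10·log₁₀(4π·r²).
4π·r² = 2359 m², 10·log₁₀ of that is 33.727 dB.
L_p = 114 − 33.727 = 80.27 dB.

80.3 dB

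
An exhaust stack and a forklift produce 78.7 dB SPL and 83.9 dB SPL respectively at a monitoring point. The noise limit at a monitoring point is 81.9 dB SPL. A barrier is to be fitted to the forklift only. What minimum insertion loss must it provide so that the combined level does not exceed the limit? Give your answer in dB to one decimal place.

4.8 dB

Fixed contribution from the other source: Σ 10^(L/10) = 10^(78.7/10) = 7.413e+07 (78.70 dB SPL).
To meet 81.9 dB SPL overall, the treated forklift may contribute at most 10^(81.9/10) − 7.413e+07 = 8.075e+07, i.e. 79.07 dB SPL.
So the forklift must be reduced from 83.9 to 79.07 dB SPL: IL = 4.83 dB.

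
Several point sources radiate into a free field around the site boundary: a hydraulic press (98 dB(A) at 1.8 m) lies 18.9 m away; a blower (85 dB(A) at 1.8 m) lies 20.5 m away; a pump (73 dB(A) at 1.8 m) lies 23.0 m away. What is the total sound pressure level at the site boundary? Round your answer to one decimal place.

77.8 dB(A)

Propagate each source to the receiver with L = L_ref − 20·log₁₀(r/r_ref), then add intensities.
hydraulic press: 98 − 20·log₁₀(18.9/1.8) = 98 − 20.42 = 77.58 dB(A).
blower: 85 − 20·log₁₀(20.5/1.8) = 85 − 21.13 = 63.87 dB(A).
pump: 73 − 20·log₁₀(23.0/1.8) = 73 − 22.13 = 50.87 dB(A).
Σ 10^(L/10) = 5.979e+07 → L_total = 10·log₁₀(5.979e+07) = 77.77 dB(A).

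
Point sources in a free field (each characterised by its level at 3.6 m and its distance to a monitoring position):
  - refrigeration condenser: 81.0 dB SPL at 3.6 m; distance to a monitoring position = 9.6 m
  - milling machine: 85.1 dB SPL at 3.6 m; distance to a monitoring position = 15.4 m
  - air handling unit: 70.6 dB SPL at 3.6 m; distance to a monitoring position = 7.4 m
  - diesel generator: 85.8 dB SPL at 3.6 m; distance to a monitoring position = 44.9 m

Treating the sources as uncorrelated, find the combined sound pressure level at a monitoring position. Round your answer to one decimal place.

76.1 dB SPL

Propagate each source to the receiver with L = L_ref − 20·log₁₀(r/r_ref), then add intensities.
refrigeration condenser: 81.0 − 20·log₁₀(9.6/3.6) = 81.0 − 8.52 = 72.48 dB SPL.
milling machine: 85.1 − 20·log₁₀(15.4/3.6) = 85.1 − 12.62 = 72.48 dB SPL.
air handling unit: 70.6 − 20·log₁₀(7.4/3.6) = 70.6 − 6.26 = 64.34 dB SPL.
diesel generator: 85.8 − 20·log₁₀(44.9/3.6) = 85.8 − 21.92 = 63.88 dB SPL.
Σ 10^(L/10) = 4.055e+07 → L_total = 10·log₁₀(4.055e+07) = 76.08 dB SPL.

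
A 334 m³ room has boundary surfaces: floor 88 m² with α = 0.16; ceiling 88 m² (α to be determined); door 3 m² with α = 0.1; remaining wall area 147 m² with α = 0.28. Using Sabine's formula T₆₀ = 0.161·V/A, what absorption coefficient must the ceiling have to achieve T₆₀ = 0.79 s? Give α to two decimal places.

From T₆₀ = 0.161·V/A, the target T₆₀ = 0.79 s needs A = 0.161·334/0.79 = 68.07 m².
Absorption from the other surfaces = 88·0.16 + 3·0.1 + 147·0.28 = 55.54 m², so the ceiling must supply 12.53 m² over 88 m².
α = 12.53/88 = 0.142.

0.14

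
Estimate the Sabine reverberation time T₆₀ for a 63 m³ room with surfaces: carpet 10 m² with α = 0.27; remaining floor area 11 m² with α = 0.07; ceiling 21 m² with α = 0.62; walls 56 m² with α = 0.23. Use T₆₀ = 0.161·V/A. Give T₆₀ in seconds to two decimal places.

Summing Sᵢαᵢ: 10·0.27 + 11·0.07 + 21·0.62 + 56·0.23 = 29.37 m².
T₆₀ = 0.161 × 63 / 29.37 = 0.345 s.

0.35 s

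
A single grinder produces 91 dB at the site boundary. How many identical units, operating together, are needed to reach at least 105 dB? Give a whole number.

N identical sources give L₁ + 10·log₁₀ N, so require 10·log₁₀ N ≥ 105 − 91 = 14.0 dB.
N ≥ 10^(14.0/10) = 25.119, so N = 26.

26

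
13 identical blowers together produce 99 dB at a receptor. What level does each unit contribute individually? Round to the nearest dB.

88 dB

For N identical incoherent sources L_total = L₁ + 10·log₁₀ N, so L₁ = 99 − 10·log₁₀(13) = 99 − 11.139.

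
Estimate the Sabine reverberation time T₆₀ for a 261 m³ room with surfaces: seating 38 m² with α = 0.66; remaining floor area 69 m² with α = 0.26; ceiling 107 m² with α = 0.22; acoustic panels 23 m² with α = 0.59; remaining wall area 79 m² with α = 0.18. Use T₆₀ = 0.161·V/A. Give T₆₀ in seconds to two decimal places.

A = Σ Sᵢαᵢ = 38·0.66 + 69·0.26 + 107·0.22 + 23·0.59 + 79·0.18 = 94.35 m².
T₆₀ = 0.161·V/A = 0.161·261/94.35 = 0.445 s.

0.45 s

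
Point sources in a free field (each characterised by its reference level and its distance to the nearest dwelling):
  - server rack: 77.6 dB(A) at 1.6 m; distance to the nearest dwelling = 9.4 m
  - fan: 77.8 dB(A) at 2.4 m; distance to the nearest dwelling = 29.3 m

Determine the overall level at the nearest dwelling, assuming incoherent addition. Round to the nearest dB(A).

First find each source's level at the receiver (point-source: −20·log₁₀(r/r_ref)), then combine on an intensity basis.
server rack: 77.6 − 20·log₁₀(9.4/1.6) = 77.6 − 15.38 = 62.22 dB(A).
fan: 77.8 − 20·log₁₀(29.3/2.4) = 77.8 − 21.73 = 56.07 dB(A).
Σ 10^(L/10) = 2.071e+06 → L_total = 10·log₁₀(2.071e+06) = 63.16 dB(A).

63 dB(A)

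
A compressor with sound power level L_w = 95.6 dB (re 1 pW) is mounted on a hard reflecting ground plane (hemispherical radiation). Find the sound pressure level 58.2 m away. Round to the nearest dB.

52 dB

L_p = L_w − 10·log₁₀(2π·r²) with r = 58.2 m.
2π·r² = 2.128e+04 m², 10·log₁₀ of that is 43.280 dB.
L_p = 95.6 − 43.280 = 52.32 dB.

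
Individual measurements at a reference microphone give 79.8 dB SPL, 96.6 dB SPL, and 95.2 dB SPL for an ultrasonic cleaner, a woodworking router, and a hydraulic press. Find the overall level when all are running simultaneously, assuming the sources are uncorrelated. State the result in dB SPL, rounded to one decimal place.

Incoherent sources combine by intensity addition: L_total = 10·log₁₀(Σ 10^(L_i/10)).
Σ 10^(L/10) = 10^(79.8/10) + 10^(96.6/10) + 10^(95.2/10) = 7.978e+09.
L_total = 10·log₁₀(7.978e+09) = 99.02 dB SPL.

99.0 dB SPL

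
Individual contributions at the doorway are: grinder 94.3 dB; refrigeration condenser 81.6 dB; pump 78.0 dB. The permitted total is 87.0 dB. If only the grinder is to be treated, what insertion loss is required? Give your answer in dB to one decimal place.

Everything except the grinder sums to 10^(81.6/10) + 10^(78.0/10) = 2.076e+08 in linear terms, 83.17 dB.
To meet 87.0 dB overall, the treated grinder may contribute at most 10^(87.0/10) − 2.076e+08 = 2.935e+08, i.e. 84.68 dB.
Required insertion loss = 94.3 − 84.68 = 9.62 dB.

9.6 dB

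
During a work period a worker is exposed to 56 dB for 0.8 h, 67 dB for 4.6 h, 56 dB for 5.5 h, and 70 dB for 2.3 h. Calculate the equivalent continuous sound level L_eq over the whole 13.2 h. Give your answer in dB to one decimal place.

65.7 dB

Weight each interval's intensity by its duration and average over T = 13.2 h:
Σ tᵢ·10^(Lᵢ/10) = 0.8·10^(56/10) + 4.6·10^(67/10) + 5.5·10^(56/10) + 2.3·10^(70/10) = 4.856e+07.
L_eq = 10·log₁₀(4.856e+07/13.2) = 65.66 dB.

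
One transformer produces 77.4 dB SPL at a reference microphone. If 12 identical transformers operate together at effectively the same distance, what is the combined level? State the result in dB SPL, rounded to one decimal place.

88.2 dB SPL

With 12 equal, uncorrelated contributions the intensity is 12× that of one unit, giving a rise of 10·log₁₀ 12.
L_total = 77.4 + 10·log₁₀(12) = 77.4 + 10.792 = 88.19 dB SPL.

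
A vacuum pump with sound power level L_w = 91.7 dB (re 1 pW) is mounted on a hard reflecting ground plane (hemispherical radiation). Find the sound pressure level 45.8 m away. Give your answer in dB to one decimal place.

Free-field hemispherical radiation: L_p = L_w − 10·log₁₀(2π·r²), r = 45.8 m.
2π·r² = 1.318e+04 m², 10·log₁₀ of that is 41.199 dB.
L_p = 91.7 − 41.199 = 50.50 dB.

50.5 dB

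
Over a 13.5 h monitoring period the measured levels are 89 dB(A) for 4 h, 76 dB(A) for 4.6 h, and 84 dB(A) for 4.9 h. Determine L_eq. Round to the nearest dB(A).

The energy average is taken in the linear domain: L_eq = 10·log₁₀[(Σ tᵢ·10^(Lᵢ/10))/T], T = 13.5 h.
Σ tᵢ·10^(Lᵢ/10) = 4·10^(89/10) + 4.6·10^(76/10) + 4.9·10^(84/10) = 4.591e+09.
L_eq = 10·log₁₀(4.591e+09/13.5) = 85.32 dB(A).

85 dB(A)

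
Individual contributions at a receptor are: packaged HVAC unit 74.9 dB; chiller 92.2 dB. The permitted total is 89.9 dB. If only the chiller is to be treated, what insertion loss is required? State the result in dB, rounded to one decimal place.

The untreated sources together contribute 10^(74.9/10) = 3.090e+07, i.e. 74.90 dB.
The limit corresponds to 10^(89.9/10) = 9.772e+08; subtracting the fixed part leaves 9.463e+08 for the chiller, i.e. 89.76 dB.
Required insertion loss = 92.2 − 89.76 = 2.44 dB.

2.4 dB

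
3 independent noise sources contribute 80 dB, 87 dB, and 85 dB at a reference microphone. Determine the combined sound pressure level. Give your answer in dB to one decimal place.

89.6 dB

For uncorrelated sources the intensities add, so convert each level to linear form, sum, and take 10·log₁₀ of the total.
Σ 10^(L/10) = 10^(80/10) + 10^(87/10) + 10^(85/10) = 9.174e+08.
L_total = 10·log₁₀(9.174e+08) = 89.63 dB.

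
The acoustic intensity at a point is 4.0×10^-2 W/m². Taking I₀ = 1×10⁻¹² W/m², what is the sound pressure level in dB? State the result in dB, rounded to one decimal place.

106.0 dB

I/I₀ = 4.0×10^-2/10⁻¹² = 4.0×10^10, and L = 10·log₁₀(I/I₀).
L = 10·(0.6021 + 10) = 106.02 dB.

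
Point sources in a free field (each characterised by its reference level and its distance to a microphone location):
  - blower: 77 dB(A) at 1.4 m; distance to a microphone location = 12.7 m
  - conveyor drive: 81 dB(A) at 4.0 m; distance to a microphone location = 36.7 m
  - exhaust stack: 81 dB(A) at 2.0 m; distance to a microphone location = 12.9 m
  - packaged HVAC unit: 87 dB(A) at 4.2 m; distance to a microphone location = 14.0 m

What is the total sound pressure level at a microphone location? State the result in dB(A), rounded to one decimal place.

77.0 dB(A)

Apply inverse-square spreading to bring every level to the receiver, then sum 10^(L/10).
blower: 77 − 20·log₁₀(12.7/1.4) = 77 − 19.15 = 57.85 dB(A).
conveyor drive: 81 − 20·log₁₀(36.7/4.0) = 81 − 19.25 = 61.75 dB(A).
exhaust stack: 81 − 20·log₁₀(12.9/2.0) = 81 − 16.19 = 64.81 dB(A).
packaged HVAC unit: 87 − 20·log₁₀(14.0/4.2) = 87 − 10.46 = 76.54 dB(A).
Σ 10^(L/10) = 5.024e+07 → L_total = 10·log₁₀(5.024e+07) = 77.01 dB(A).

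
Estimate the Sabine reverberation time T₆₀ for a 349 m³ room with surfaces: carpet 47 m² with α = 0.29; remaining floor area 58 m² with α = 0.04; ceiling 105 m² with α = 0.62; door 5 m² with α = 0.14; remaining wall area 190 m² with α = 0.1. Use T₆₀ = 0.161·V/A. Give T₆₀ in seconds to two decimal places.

Summing Sᵢαᵢ: 47·0.29 + 58·0.04 + 105·0.62 + 5·0.14 + 190·0.1 = 100.75 m².
T₆₀ = 0.161·V/A = 0.161·349/100.75 = 0.558 s.

0.56 s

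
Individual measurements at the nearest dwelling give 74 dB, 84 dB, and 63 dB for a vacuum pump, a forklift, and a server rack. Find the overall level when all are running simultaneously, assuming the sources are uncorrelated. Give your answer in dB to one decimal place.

84.4 dB

Incoherent sources combine by intensity addition: L_total = 10·log₁₀(Σ 10^(L_i/10)).
Σ 10^(L/10) = 10^(74/10) + 10^(84/10) + 10^(63/10) = 2.783e+08.
L_total = 10·log₁₀(2.783e+08) = 84.45 dB.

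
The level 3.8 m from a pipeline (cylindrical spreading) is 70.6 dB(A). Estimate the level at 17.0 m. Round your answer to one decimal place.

Cylindrical spreading from a line source gives a 10·log₁₀(r₂/r₁) drop.
L₂ = 70.6 − 10·log₁₀(17.0/3.8) = 70.6 − 6.507 = 64.09 dB(A).

64.1 dB(A)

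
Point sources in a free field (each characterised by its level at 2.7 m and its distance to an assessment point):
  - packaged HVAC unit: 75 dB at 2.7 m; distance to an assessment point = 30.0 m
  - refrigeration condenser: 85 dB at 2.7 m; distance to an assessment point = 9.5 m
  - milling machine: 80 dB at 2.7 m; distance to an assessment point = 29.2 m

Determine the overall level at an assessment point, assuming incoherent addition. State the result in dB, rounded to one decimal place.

74.3 dB

First find each source's level at the receiver (point-source: −20·log₁₀(r/r_ref)), then combine on an intensity basis.
packaged HVAC unit: 75 − 20·log₁₀(30.0/2.7) = 75 − 20.92 = 54.08 dB.
refrigeration condenser: 85 − 20·log₁₀(9.5/2.7) = 85 − 10.93 = 74.07 dB.
milling machine: 80 − 20·log₁₀(29.2/2.7) = 80 − 20.68 = 59.32 dB.
Σ 10^(L/10) = 2.665e+07 → L_total = 10·log₁₀(2.665e+07) = 74.26 dB.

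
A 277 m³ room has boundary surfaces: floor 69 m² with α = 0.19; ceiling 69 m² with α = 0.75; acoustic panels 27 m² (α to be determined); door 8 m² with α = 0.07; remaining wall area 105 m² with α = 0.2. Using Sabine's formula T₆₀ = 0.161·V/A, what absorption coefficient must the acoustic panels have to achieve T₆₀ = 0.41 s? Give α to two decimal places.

0.83

A = 0.161·V/T₆₀ = 0.161·277/0.41 = 108.77 m² sabins.
Absorption from the other surfaces = 69·0.19 + 69·0.75 + 8·0.07 + 105·0.2 = 86.42 m², so the acoustic panels must supply 22.35 m² over 27 m².
α = 22.35/27 = 0.828.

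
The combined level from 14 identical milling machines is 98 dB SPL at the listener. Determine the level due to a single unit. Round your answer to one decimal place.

86.5 dB SPL

14 equal contributions raise the level by 10·log₁₀ 14 = 11.461 dB, so each unit alone gives 98 − 11.461.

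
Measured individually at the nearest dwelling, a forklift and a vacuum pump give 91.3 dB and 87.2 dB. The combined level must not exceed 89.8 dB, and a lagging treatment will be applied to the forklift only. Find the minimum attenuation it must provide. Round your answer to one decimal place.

Fixed contribution from the other source: Σ 10^(L/10) = 10^(87.2/10) = 5.248e+08 (87.20 dB).
To meet 89.8 dB overall, the treated forklift may contribute at most 10^(89.8/10) − 5.248e+08 = 4.302e+08, i.e. 86.34 dB.
So the forklift must be reduced from 91.3 to 86.34 dB: IL = 4.96 dB.

5.0 dB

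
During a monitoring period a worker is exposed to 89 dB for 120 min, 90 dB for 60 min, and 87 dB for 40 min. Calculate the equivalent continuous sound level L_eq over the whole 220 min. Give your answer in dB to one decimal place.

89.0 dB

L_eq = 10·log₁₀[(1/T)·Σ tᵢ·10^(Lᵢ/10)] with T = 220 min.
Σ tᵢ·10^(Lᵢ/10) = 120·10^(89/10) + 60·10^(90/10) + 40·10^(87/10) = 1.754e+11.
L_eq = 10·log₁₀(1.754e+11/220) = 89.02 dB.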